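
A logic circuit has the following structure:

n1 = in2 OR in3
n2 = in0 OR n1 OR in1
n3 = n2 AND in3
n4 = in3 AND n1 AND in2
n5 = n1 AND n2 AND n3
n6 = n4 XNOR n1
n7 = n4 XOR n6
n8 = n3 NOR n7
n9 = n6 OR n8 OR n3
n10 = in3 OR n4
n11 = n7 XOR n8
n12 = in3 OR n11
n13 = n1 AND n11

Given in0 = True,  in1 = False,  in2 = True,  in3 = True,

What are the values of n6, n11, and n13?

n6 = True, n11 = False, n13 = False

n1 = in2 OR in3 = True OR True = True
n2 = in0 OR n1 OR in1 = True OR True OR False = True
n3 = n2 AND in3 = True AND True = True
n4 = in3 AND n1 AND in2 = True AND True AND True = True
n6 = n4 XNOR n1 = True XNOR True = True
n7 = n4 XOR n6 = True XOR True = False
n8 = n3 NOR n7 = True NOR False = False
n11 = n7 XOR n8 = False XOR False = False
n13 = n1 AND n11 = True AND False = False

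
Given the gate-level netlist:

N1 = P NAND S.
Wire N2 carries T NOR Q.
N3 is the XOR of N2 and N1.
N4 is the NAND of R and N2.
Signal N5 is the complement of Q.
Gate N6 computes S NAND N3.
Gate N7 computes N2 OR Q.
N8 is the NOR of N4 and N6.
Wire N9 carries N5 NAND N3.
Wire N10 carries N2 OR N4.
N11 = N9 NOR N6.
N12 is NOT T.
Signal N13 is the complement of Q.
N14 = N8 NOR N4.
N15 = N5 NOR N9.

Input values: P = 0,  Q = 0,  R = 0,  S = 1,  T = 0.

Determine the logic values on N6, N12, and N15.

N6 = 1, N12 = 1, N15 = 0

N1 = P NAND S = 0 NAND 1 = 1
N2 = T NOR Q = 0 NOR 0 = 1
N3 = N2 XOR N1 = 1 XOR 1 = 0
N5 = NOT Q = NOT 0 = 1
N6 = S NAND N3 = 1 NAND 0 = 1
N9 = N5 NAND N3 = 1 NAND 0 = 1
N12 = NOT T = NOT 0 = 1
N15 = N5 NOR N9 = 1 NOR 1 = 0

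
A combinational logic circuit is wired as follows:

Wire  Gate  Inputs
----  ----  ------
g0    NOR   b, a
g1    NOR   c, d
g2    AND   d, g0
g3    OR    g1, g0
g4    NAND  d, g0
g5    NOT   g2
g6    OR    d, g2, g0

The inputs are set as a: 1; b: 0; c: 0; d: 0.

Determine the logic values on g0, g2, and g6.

g0 = 0, g2 = 0, g6 = 0

g0 = b NOR a = 0 NOR 1 = 0
g2 = d AND g0 = 0 AND 0 = 0
g6 = d OR g2 OR g0 = 0 OR 0 OR 0 = 0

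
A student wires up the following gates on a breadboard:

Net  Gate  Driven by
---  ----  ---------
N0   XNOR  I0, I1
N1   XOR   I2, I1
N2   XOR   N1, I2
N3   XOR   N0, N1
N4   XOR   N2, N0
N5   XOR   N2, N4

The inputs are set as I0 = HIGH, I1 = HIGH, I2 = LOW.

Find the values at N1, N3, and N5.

N0 = I0 XNOR I1 = HIGH XNOR HIGH = HIGH
N1 = I2 XOR I1 = LOW XOR HIGH = HIGH
N2 = N1 XOR I2 = HIGH XOR LOW = HIGH
N3 = N0 XOR N1 = HIGH XOR HIGH = LOW
N4 = N2 XOR N0 = HIGH XOR HIGH = LOW
N5 = N2 XOR N4 = HIGH XOR LOW = HIGH

N1 = HIGH, N3 = LOW, N5 = HIGH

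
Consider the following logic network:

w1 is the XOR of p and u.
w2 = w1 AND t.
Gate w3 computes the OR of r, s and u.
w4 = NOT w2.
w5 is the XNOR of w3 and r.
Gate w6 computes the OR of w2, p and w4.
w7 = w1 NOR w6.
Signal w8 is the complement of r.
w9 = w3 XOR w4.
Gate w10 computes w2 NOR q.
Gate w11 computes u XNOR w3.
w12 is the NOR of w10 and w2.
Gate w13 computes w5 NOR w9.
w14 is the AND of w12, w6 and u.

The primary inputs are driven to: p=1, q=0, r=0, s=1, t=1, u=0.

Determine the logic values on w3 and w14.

w1 = p XOR u = 1 XOR 0 = 1
w2 = w1 AND t = 1 AND 1 = 1
w3 = r OR s OR u = 0 OR 1 OR 0 = 1
w4 = NOT w2 = NOT 1 = 0
w6 = w2 OR p OR w4 = 1 OR 1 OR 0 = 1
w10 = w2 NOR q = 1 NOR 0 = 0
w12 = w10 NOR w2 = 0 NOR 1 = 0
w14 = w12 AND w6 AND u = 0 AND 1 AND 0 = 0

w3 = 1, w14 = 0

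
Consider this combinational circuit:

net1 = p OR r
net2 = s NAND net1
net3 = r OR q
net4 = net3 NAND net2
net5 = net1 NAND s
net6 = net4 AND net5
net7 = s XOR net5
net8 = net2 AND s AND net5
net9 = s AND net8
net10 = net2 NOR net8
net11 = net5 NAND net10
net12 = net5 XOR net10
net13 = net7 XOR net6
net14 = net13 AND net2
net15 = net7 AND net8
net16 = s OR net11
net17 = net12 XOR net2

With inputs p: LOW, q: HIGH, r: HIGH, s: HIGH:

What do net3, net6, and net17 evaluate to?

net1 = p OR r = LOW OR HIGH = HIGH
net2 = s NAND net1 = HIGH NAND HIGH = LOW
net3 = r OR q = HIGH OR HIGH = HIGH
net4 = net3 NAND net2 = HIGH NAND LOW = HIGH
net5 = net1 NAND s = HIGH NAND HIGH = LOW
net6 = net4 AND net5 = HIGH AND LOW = LOW
net8 = net2 AND s AND net5 = LOW AND HIGH AND LOW = LOW
net10 = net2 NOR net8 = LOW NOR LOW = HIGH
net12 = net5 XOR net10 = LOW XOR HIGH = HIGH
net17 = net12 XOR net2 = HIGH XOR LOW = HIGH

net3 = HIGH  net6 = LOW  net17 = HIGH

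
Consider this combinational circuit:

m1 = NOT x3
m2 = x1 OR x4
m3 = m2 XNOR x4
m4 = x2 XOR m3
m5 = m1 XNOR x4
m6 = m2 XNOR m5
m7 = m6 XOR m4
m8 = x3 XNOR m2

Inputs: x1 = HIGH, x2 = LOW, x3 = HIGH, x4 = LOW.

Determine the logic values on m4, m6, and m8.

m4 = LOW  m6 = HIGH  m8 = HIGH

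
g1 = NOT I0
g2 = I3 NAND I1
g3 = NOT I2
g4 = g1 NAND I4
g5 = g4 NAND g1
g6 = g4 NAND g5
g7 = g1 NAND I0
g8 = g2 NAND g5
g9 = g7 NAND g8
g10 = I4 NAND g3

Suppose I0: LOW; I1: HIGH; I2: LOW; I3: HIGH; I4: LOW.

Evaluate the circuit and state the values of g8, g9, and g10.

g1 = NOT I0 = NOT LOW = HIGH
g2 = I3 NAND I1 = HIGH NAND HIGH = LOW
g3 = NOT I2 = NOT LOW = HIGH
g4 = g1 NAND I4 = HIGH NAND LOW = HIGH
g5 = g4 NAND g1 = HIGH NAND HIGH = LOW
g7 = g1 NAND I0 = HIGH NAND LOW = HIGH
g8 = g2 NAND g5 = LOW NAND LOW = HIGH
g9 = g7 NAND g8 = HIGH NAND HIGH = LOW
g10 = I4 NAND g3 = LOW NAND HIGH = HIGH

g8 = HIGH  g9 = LOW  g10 = HIGH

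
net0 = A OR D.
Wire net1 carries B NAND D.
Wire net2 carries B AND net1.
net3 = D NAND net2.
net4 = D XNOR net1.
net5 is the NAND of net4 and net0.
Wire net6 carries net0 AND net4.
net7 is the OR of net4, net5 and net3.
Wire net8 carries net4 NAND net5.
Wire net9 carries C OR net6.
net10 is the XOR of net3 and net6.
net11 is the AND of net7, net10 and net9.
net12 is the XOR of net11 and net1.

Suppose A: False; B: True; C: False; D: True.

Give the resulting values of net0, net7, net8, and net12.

net0 = True  net7 = True  net8 = True  net12 = False

net0 = A OR D = False OR True = True
net1 = B NAND D = True NAND True = False
net2 = B AND net1 = True AND False = False
net3 = D NAND net2 = True NAND False = True
net4 = D XNOR net1 = True XNOR False = False
net5 = net4 NAND net0 = False NAND True = True
net6 = net0 AND net4 = True AND False = False
net7 = net4 OR net5 OR net3 = False OR True OR True = True
net8 = net4 NAND net5 = False NAND True = True
net9 = C OR net6 = False OR False = False
net10 = net3 XOR net6 = True XOR False = True
net11 = net7 AND net10 AND net9 = True AND True AND False = False
net12 = net11 XOR net1 = False XOR False = False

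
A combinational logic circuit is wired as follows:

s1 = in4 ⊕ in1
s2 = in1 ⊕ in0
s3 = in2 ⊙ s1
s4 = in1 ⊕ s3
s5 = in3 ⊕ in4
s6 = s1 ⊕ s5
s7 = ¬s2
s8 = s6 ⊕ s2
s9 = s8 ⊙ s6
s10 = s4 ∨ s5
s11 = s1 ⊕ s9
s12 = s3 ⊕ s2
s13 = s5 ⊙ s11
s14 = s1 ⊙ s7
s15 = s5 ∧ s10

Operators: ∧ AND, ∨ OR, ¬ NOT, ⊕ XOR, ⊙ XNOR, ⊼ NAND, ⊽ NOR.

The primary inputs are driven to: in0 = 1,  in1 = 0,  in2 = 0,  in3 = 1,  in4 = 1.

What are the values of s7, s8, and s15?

s1 = in4 XOR in1 = 1 XOR 0 = 1
s2 = in1 XOR in0 = 0 XOR 1 = 1
s3 = in2 XNOR s1 = 0 XNOR 1 = 0
s4 = in1 XOR s3 = 0 XOR 0 = 0
s5 = in3 XOR in4 = 1 XOR 1 = 0
s6 = s1 XOR s5 = 1 XOR 0 = 1
s7 = NOT s2 = NOT 1 = 0
s8 = s6 XOR s2 = 1 XOR 1 = 0
s10 = s4 OR s5 = 0 OR 0 = 0
s15 = s5 AND s10 = 0 AND 0 = 0

s7 = 0, s8 = 0, s15 = 0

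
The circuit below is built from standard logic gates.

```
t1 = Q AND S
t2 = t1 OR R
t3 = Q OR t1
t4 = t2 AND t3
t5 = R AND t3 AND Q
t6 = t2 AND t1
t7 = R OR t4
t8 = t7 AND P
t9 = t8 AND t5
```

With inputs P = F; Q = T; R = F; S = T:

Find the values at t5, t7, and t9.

t1 = Q AND S = T AND T = T
t2 = t1 OR R = T OR F = T
t3 = Q OR t1 = T OR T = T
t4 = t2 AND t3 = T AND T = T
t5 = R AND t3 AND Q = F AND T AND T = F
t7 = R OR t4 = F OR T = T
t8 = t7 AND P = T AND F = F
t9 = t8 AND t5 = F AND F = F

t5 = F; t7 = T; t9 = F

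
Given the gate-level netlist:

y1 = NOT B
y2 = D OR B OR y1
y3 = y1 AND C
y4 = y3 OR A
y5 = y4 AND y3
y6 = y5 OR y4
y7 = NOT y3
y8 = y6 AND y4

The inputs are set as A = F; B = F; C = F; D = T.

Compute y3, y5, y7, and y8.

y3 = F; y5 = F; y7 = T; y8 = F

y1 = NOT B = NOT F = T
y3 = y1 AND C = T AND F = F
y4 = y3 OR A = F OR F = F
y5 = y4 AND y3 = F AND F = F
y6 = y5 OR y4 = F OR F = F
y7 = NOT y3 = NOT F = T
y8 = y6 AND y4 = F AND F = F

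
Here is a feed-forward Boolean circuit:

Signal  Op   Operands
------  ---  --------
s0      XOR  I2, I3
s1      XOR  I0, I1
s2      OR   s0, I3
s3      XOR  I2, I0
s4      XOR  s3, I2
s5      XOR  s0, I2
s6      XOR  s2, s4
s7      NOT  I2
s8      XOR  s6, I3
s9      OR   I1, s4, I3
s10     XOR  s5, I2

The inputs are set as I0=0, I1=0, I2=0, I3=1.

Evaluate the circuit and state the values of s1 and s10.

s1 = 0  s10 = 1

s0 = I2 XOR I3 = 0 XOR 1 = 1
s1 = I0 XOR I1 = 0 XOR 0 = 0
s5 = s0 XOR I2 = 1 XOR 0 = 1
s10 = s5 XOR I2 = 1 XOR 0 = 1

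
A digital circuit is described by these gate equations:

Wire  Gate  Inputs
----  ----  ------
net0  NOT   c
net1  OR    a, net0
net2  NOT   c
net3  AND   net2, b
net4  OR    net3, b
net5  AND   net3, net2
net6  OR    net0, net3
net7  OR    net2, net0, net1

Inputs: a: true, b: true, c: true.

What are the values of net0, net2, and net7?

net0 = false, net2 = false, net7 = true

net0 = NOT c = NOT true = false
net1 = a OR net0 = true OR false = true
net2 = NOT c = NOT true = false
net7 = net2 OR net0 OR net1 = false OR false OR true = true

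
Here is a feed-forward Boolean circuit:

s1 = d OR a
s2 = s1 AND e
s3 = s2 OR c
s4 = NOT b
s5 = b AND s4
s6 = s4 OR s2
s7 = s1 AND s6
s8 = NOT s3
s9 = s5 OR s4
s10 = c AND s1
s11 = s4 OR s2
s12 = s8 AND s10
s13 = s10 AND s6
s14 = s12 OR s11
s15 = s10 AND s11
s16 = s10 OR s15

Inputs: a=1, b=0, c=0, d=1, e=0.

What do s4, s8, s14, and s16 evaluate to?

s4 = 1  s8 = 1  s14 = 1  s16 = 0

s1 = d OR a = 1 OR 1 = 1
s2 = s1 AND e = 1 AND 0 = 0
s3 = s2 OR c = 0 OR 0 = 0
s4 = NOT b = NOT 0 = 1
s8 = NOT s3 = NOT 0 = 1
s10 = c AND s1 = 0 AND 1 = 0
s11 = s4 OR s2 = 1 OR 0 = 1
s12 = s8 AND s10 = 1 AND 0 = 0
s14 = s12 OR s11 = 0 OR 1 = 1
s15 = s10 AND s11 = 0 AND 1 = 0
s16 = s10 OR s15 = 0 OR 0 = 0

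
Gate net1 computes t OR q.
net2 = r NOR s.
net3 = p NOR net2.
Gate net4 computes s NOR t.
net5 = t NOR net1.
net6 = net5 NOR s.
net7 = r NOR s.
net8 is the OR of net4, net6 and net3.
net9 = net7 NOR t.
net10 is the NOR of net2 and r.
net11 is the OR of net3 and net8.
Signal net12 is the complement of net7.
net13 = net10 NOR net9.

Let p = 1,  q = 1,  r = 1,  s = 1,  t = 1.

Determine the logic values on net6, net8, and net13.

net6 = 0  net8 = 0  net13 = 1

net1 = t OR q = 1 OR 1 = 1
net2 = r NOR s = 1 NOR 1 = 0
net3 = p NOR net2 = 1 NOR 0 = 0
net4 = s NOR t = 1 NOR 1 = 0
net5 = t NOR net1 = 1 NOR 1 = 0
net6 = net5 NOR s = 0 NOR 1 = 0
net7 = r NOR s = 1 NOR 1 = 0
net8 = net4 OR net6 OR net3 = 0 OR 0 OR 0 = 0
net9 = net7 NOR t = 0 NOR 1 = 0
net10 = net2 NOR r = 0 NOR 1 = 0
net13 = net10 NOR net9 = 0 NOR 0 = 1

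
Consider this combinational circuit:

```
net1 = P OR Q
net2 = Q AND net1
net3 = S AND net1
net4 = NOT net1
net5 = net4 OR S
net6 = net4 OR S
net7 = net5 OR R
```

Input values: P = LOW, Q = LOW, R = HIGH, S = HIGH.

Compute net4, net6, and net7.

net4 = HIGH, net6 = HIGH, net7 = HIGH

net1 = P OR Q = LOW OR LOW = LOW
net4 = NOT net1 = NOT LOW = HIGH
net5 = net4 OR S = HIGH OR HIGH = HIGH
net6 = net4 OR S = HIGH OR HIGH = HIGH
net7 = net5 OR R = HIGH OR HIGH = HIGH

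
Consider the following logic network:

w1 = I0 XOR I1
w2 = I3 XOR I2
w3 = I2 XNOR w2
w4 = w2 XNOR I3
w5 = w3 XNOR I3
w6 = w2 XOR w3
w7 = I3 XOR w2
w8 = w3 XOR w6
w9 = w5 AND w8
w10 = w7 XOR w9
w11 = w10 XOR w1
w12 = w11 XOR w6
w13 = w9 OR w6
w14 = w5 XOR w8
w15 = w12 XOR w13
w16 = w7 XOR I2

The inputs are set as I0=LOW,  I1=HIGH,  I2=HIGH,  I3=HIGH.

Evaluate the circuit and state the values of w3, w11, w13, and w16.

w1 = I0 XOR I1 = LOW XOR HIGH = HIGH
w2 = I3 XOR I2 = HIGH XOR HIGH = LOW
w3 = I2 XNOR w2 = HIGH XNOR LOW = LOW
w5 = w3 XNOR I3 = LOW XNOR HIGH = LOW
w6 = w2 XOR w3 = LOW XOR LOW = LOW
w7 = I3 XOR w2 = HIGH XOR LOW = HIGH
w8 = w3 XOR w6 = LOW XOR LOW = LOW
w9 = w5 AND w8 = LOW AND LOW = LOW
w10 = w7 XOR w9 = HIGH XOR LOW = HIGH
w11 = w10 XOR w1 = HIGH XOR HIGH = LOW
w13 = w9 OR w6 = LOW OR LOW = LOW
w16 = w7 XOR I2 = HIGH XOR HIGH = LOW

w3 = LOW, w11 = LOW, w13 = LOW, w16 = LOW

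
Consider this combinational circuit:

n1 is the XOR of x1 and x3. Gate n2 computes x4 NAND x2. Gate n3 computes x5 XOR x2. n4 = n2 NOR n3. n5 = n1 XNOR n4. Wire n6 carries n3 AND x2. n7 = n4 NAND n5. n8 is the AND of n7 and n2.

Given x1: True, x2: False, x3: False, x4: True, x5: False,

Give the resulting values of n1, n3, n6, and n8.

n1 = True; n3 = False; n6 = False; n8 = True

n1 = x1 XOR x3 = True XOR False = True
n2 = x4 NAND x2 = True NAND False = True
n3 = x5 XOR x2 = False XOR False = False
n4 = n2 NOR n3 = True NOR False = False
n5 = n1 XNOR n4 = True XNOR False = False
n6 = n3 AND x2 = False AND False = False
n7 = n4 NAND n5 = False NAND False = True
n8 = n7 AND n2 = True AND True = True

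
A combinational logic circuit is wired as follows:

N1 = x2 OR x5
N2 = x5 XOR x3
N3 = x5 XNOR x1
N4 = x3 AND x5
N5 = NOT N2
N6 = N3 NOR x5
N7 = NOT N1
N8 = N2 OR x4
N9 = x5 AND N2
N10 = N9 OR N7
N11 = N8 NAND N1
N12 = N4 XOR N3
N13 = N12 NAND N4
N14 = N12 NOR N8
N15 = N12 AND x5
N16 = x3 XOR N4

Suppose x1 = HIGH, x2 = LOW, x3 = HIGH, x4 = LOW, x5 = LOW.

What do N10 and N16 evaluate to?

N1 = x2 OR x5 = LOW OR LOW = LOW
N2 = x5 XOR x3 = LOW XOR HIGH = HIGH
N4 = x3 AND x5 = HIGH AND LOW = LOW
N7 = NOT N1 = NOT LOW = HIGH
N9 = x5 AND N2 = LOW AND HIGH = LOW
N10 = N9 OR N7 = LOW OR HIGH = HIGH
N16 = x3 XOR N4 = HIGH XOR LOW = HIGH

N10 = HIGH; N16 = HIGH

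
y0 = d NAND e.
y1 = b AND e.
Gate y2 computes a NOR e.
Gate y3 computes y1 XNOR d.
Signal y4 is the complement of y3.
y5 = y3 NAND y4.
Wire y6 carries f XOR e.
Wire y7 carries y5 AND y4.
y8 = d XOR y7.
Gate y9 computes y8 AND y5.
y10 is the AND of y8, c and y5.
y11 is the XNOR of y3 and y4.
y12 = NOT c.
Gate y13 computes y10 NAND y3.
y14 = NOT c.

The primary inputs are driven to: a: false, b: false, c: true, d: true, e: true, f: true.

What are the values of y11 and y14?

y11 = false  y14 = false

y1 = b AND e = false AND true = false
y3 = y1 XNOR d = false XNOR true = false
y4 = NOT y3 = NOT false = true
y11 = y3 XNOR y4 = false XNOR true = false
y14 = NOT c = NOT true = false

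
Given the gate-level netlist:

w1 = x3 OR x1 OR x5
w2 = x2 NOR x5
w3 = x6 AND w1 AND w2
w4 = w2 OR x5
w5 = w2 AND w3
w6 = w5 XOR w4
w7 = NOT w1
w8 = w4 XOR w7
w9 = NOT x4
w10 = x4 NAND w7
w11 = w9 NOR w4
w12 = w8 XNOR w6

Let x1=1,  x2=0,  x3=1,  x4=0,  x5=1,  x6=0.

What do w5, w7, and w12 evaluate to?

w5 = 0, w7 = 0, w12 = 1

w1 = x3 OR x1 OR x5 = 1 OR 1 OR 1 = 1
w2 = x2 NOR x5 = 0 NOR 1 = 0
w3 = x6 AND w1 AND w2 = 0 AND 1 AND 0 = 0
w4 = w2 OR x5 = 0 OR 1 = 1
w5 = w2 AND w3 = 0 AND 0 = 0
w6 = w5 XOR w4 = 0 XOR 1 = 1
w7 = NOT w1 = NOT 1 = 0
w8 = w4 XOR w7 = 1 XOR 0 = 1
w12 = w8 XNOR w6 = 1 XNOR 1 = 1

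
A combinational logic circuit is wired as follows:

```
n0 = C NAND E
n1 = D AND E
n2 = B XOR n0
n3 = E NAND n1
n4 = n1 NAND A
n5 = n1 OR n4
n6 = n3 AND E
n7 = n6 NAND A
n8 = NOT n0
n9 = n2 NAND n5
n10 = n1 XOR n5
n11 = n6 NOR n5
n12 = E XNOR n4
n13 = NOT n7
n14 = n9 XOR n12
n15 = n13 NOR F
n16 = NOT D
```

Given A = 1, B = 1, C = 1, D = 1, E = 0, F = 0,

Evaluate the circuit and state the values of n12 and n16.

n12 = 0  n16 = 0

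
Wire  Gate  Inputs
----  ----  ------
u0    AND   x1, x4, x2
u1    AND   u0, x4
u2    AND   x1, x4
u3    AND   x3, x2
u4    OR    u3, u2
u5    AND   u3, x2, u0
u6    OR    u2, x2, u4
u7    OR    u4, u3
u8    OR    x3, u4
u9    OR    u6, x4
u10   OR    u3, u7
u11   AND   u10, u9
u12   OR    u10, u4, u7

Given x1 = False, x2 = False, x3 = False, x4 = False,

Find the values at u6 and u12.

u6 = False, u12 = False

u2 = x1 AND x4 = False AND False = False
u3 = x3 AND x2 = False AND False = False
u4 = u3 OR u2 = False OR False = False
u6 = u2 OR x2 OR u4 = False OR False OR False = False
u7 = u4 OR u3 = False OR False = False
u10 = u3 OR u7 = False OR False = False
u12 = u10 OR u4 OR u7 = False OR False OR False = False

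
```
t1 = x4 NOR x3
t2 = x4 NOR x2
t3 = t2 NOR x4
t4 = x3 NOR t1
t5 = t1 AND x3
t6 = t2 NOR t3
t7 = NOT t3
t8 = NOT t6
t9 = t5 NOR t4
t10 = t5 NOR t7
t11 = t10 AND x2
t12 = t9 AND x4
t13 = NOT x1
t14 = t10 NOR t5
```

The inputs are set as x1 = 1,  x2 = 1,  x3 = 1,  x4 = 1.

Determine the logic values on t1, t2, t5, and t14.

t1 = 0, t2 = 0, t5 = 0, t14 = 1

t1 = x4 NOR x3 = 1 NOR 1 = 0
t2 = x4 NOR x2 = 1 NOR 1 = 0
t3 = t2 NOR x4 = 0 NOR 1 = 0
t5 = t1 AND x3 = 0 AND 1 = 0
t7 = NOT t3 = NOT 0 = 1
t10 = t5 NOR t7 = 0 NOR 1 = 0
t14 = t10 NOR t5 = 0 NOR 0 = 1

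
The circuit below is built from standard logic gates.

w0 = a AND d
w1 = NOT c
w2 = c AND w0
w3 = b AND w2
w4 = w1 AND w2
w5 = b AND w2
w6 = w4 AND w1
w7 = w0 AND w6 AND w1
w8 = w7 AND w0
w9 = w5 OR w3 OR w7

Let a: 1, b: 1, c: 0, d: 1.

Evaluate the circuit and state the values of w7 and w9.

w7 = 0, w9 = 0

w0 = a AND d = 1 AND 1 = 1
w1 = NOT c = NOT 0 = 1
w2 = c AND w0 = 0 AND 1 = 0
w3 = b AND w2 = 1 AND 0 = 0
w4 = w1 AND w2 = 1 AND 0 = 0
w5 = b AND w2 = 1 AND 0 = 0
w6 = w4 AND w1 = 0 AND 1 = 0
w7 = w0 AND w6 AND w1 = 1 AND 0 AND 1 = 0
w9 = w5 OR w3 OR w7 = 0 OR 0 OR 0 = 0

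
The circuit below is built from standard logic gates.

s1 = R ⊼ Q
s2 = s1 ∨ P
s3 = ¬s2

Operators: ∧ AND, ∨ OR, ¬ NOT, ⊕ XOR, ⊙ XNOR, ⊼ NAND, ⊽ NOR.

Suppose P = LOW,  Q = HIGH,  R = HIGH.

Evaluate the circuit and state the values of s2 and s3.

s1 = R NAND Q = HIGH NAND HIGH = LOW
s2 = s1 OR P = LOW OR LOW = LOW
s3 = NOT s2 = NOT LOW = HIGH

s2 = LOW  s3 = HIGH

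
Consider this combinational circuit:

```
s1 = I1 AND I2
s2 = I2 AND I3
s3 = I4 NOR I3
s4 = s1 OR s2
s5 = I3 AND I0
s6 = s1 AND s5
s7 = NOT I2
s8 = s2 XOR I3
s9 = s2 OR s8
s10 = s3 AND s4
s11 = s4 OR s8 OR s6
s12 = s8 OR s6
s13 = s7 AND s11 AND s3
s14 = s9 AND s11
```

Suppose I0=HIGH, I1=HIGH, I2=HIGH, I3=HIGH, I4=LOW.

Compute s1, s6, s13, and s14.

s1 = I1 AND I2 = HIGH AND HIGH = HIGH
s2 = I2 AND I3 = HIGH AND HIGH = HIGH
s3 = I4 NOR I3 = LOW NOR HIGH = LOW
s4 = s1 OR s2 = HIGH OR HIGH = HIGH
s5 = I3 AND I0 = HIGH AND HIGH = HIGH
s6 = s1 AND s5 = HIGH AND HIGH = HIGH
s7 = NOT I2 = NOT HIGH = LOW
s8 = s2 XOR I3 = HIGH XOR HIGH = LOW
s9 = s2 OR s8 = HIGH OR LOW = HIGH
s11 = s4 OR s8 OR s6 = HIGH OR LOW OR HIGH = HIGH
s13 = s7 AND s11 AND s3 = LOW AND HIGH AND LOW = LOW
s14 = s9 AND s11 = HIGH AND HIGH = HIGH

s1 = HIGH; s6 = HIGH; s13 = LOW; s14 = HIGH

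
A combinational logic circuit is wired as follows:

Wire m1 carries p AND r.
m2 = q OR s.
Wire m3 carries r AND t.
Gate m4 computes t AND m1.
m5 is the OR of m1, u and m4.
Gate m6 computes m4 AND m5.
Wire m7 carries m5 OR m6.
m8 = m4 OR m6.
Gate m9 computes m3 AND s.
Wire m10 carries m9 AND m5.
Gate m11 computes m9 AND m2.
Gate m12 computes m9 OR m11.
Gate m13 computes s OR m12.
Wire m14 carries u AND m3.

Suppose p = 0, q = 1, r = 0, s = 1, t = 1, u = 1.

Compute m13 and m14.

m13 = 1, m14 = 0

m2 = q OR s = 1 OR 1 = 1
m3 = r AND t = 0 AND 1 = 0
m9 = m3 AND s = 0 AND 1 = 0
m11 = m9 AND m2 = 0 AND 1 = 0
m12 = m9 OR m11 = 0 OR 0 = 0
m13 = s OR m12 = 1 OR 0 = 1
m14 = u AND m3 = 1 AND 0 = 0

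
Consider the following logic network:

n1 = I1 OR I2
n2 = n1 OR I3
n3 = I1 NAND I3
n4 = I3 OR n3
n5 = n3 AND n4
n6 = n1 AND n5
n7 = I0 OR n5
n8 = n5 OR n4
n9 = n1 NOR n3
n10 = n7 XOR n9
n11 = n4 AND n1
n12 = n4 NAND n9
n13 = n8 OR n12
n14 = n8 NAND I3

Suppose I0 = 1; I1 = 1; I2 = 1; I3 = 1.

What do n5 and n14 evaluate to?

n3 = I1 NAND I3 = 1 NAND 1 = 0
n4 = I3 OR n3 = 1 OR 0 = 1
n5 = n3 AND n4 = 0 AND 1 = 0
n8 = n5 OR n4 = 0 OR 1 = 1
n14 = n8 NAND I3 = 1 NAND 1 = 0

n5 = 0, n14 = 0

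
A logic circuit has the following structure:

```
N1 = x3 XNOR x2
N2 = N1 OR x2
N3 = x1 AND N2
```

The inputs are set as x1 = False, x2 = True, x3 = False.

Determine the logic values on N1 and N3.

N1 = False, N3 = False

N1 = x3 XNOR x2 = False XNOR True = False
N2 = N1 OR x2 = False OR True = True
N3 = x1 AND N2 = False AND True = False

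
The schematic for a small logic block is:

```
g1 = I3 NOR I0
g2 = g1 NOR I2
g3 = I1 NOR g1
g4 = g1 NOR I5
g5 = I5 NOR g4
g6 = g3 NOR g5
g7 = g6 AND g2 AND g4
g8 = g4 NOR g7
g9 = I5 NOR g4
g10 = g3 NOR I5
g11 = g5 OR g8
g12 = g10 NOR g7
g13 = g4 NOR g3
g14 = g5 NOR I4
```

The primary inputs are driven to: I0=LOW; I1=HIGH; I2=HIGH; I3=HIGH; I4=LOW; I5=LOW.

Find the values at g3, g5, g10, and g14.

g3 = LOW; g5 = LOW; g10 = HIGH; g14 = HIGH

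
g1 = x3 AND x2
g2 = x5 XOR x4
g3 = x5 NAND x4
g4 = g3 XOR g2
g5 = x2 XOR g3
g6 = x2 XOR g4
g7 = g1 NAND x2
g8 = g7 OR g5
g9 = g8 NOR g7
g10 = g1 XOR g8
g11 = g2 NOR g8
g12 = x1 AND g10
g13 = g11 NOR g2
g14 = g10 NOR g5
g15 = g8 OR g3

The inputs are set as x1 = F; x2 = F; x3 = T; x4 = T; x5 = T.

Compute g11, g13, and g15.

g11 = F  g13 = T  g15 = T

g1 = x3 AND x2 = T AND F = F
g2 = x5 XOR x4 = T XOR T = F
g3 = x5 NAND x4 = T NAND T = F
g5 = x2 XOR g3 = F XOR F = F
g7 = g1 NAND x2 = F NAND F = T
g8 = g7 OR g5 = T OR F = T
g11 = g2 NOR g8 = F NOR T = F
g13 = g11 NOR g2 = F NOR F = T
g15 = g8 OR g3 = T OR F = T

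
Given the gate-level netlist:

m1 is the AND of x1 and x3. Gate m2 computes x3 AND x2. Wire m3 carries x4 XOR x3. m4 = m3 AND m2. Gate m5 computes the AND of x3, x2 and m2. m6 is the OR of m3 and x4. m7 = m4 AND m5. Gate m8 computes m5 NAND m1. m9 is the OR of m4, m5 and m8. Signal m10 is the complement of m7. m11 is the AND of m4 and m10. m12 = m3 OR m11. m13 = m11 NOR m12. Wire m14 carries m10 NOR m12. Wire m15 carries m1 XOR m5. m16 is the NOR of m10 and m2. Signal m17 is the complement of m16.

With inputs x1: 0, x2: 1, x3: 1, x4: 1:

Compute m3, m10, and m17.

m3 = 0, m10 = 1, m17 = 1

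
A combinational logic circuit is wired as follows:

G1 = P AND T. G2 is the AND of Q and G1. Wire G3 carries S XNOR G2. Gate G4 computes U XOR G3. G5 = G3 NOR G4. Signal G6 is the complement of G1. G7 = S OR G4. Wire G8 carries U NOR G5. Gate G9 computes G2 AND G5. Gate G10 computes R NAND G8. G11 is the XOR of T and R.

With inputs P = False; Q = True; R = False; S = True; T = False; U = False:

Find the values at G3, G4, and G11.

G1 = P AND T = False AND False = False
G2 = Q AND G1 = True AND False = False
G3 = S XNOR G2 = True XNOR False = False
G4 = U XOR G3 = False XOR False = False
G11 = T XOR R = False XOR False = False

G3 = False, G4 = False, G11 = False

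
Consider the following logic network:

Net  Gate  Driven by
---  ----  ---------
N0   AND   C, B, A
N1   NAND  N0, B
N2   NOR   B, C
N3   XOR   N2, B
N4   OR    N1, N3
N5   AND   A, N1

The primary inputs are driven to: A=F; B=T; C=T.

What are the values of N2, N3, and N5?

N0 = C AND B AND A = T AND T AND F = F
N1 = N0 NAND B = F NAND T = T
N2 = B NOR C = T NOR T = F
N3 = N2 XOR B = F XOR T = T
N5 = A AND N1 = F AND T = F

N2 = F  N3 = T  N5 = F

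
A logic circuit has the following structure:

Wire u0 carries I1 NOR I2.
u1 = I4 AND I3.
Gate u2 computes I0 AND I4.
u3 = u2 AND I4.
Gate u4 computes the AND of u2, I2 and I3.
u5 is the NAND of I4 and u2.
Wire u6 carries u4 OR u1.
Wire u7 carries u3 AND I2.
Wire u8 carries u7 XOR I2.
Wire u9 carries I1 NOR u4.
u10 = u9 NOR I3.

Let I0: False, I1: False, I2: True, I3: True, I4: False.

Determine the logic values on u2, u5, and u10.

u2 = False  u5 = True  u10 = False

u2 = I0 AND I4 = False AND False = False
u4 = u2 AND I2 AND I3 = False AND True AND True = False
u5 = I4 NAND u2 = False NAND False = True
u9 = I1 NOR u4 = False NOR False = True
u10 = u9 NOR I3 = True NOR True = False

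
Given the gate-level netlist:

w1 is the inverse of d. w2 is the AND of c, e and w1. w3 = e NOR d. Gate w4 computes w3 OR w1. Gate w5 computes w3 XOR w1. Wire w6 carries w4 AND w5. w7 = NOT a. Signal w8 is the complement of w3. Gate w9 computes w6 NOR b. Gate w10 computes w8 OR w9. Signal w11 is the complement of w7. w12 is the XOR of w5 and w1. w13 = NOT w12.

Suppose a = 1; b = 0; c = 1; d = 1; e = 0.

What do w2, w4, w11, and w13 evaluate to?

w1 = NOT d = NOT 1 = 0
w2 = c AND e AND w1 = 1 AND 0 AND 0 = 0
w3 = e NOR d = 0 NOR 1 = 0
w4 = w3 OR w1 = 0 OR 0 = 0
w5 = w3 XOR w1 = 0 XOR 0 = 0
w7 = NOT a = NOT 1 = 0
w11 = NOT w7 = NOT 0 = 1
w12 = w5 XOR w1 = 0 XOR 0 = 0
w13 = NOT w12 = NOT 0 = 1

w2 = 0, w4 = 0, w11 = 1, w13 = 1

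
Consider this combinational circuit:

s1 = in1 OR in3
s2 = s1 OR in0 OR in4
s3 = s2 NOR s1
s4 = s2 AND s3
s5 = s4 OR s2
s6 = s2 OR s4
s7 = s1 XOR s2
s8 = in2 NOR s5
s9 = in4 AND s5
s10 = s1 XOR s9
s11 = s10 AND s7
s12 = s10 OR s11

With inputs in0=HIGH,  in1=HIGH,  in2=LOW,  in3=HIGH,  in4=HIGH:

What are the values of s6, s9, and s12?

s1 = in1 OR in3 = HIGH OR HIGH = HIGH
s2 = s1 OR in0 OR in4 = HIGH OR HIGH OR HIGH = HIGH
s3 = s2 NOR s1 = HIGH NOR HIGH = LOW
s4 = s2 AND s3 = HIGH AND LOW = LOW
s5 = s4 OR s2 = LOW OR HIGH = HIGH
s6 = s2 OR s4 = HIGH OR LOW = HIGH
s7 = s1 XOR s2 = HIGH XOR HIGH = LOW
s9 = in4 AND s5 = HIGH AND HIGH = HIGH
s10 = s1 XOR s9 = HIGH XOR HIGH = LOW
s11 = s10 AND s7 = LOW AND LOW = LOW
s12 = s10 OR s11 = LOW OR LOW = LOW

s6 = HIGH, s9 = HIGH, s12 = LOW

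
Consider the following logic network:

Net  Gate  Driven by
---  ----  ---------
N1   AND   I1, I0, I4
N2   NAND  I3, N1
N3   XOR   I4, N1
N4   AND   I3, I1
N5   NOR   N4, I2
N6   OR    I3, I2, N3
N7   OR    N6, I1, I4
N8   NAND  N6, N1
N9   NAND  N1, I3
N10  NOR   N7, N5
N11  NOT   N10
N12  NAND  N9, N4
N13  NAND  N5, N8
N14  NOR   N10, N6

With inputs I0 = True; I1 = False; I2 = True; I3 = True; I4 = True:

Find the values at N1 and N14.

N1 = False  N14 = False

N1 = I1 AND I0 AND I4 = False AND True AND True = False
N3 = I4 XOR N1 = True XOR False = True
N4 = I3 AND I1 = True AND False = False
N5 = N4 NOR I2 = False NOR True = False
N6 = I3 OR I2 OR N3 = True OR True OR True = True
N7 = N6 OR I1 OR I4 = True OR False OR True = True
N10 = N7 NOR N5 = True NOR False = False
N14 = N10 NOR N6 = False NOR True = False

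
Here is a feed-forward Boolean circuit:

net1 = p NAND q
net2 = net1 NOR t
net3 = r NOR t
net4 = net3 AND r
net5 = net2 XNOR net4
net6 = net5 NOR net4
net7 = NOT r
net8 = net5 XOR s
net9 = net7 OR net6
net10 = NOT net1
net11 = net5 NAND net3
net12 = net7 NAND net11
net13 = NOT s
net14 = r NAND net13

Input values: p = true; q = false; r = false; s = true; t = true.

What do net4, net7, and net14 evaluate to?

net4 = false, net7 = true, net14 = true

net3 = r NOR t = false NOR true = false
net4 = net3 AND r = false AND false = false
net7 = NOT r = NOT false = true
net13 = NOT s = NOT true = false
net14 = r NAND net13 = false NAND false = true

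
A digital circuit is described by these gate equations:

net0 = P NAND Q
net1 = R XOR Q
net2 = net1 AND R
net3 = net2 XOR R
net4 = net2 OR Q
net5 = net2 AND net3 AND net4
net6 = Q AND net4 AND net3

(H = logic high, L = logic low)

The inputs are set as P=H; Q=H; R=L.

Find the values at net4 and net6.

net1 = R XOR Q = L XOR H = H
net2 = net1 AND R = H AND L = L
net3 = net2 XOR R = L XOR L = L
net4 = net2 OR Q = L OR H = H
net6 = Q AND net4 AND net3 = H AND H AND L = L

net4 = H  net6 = L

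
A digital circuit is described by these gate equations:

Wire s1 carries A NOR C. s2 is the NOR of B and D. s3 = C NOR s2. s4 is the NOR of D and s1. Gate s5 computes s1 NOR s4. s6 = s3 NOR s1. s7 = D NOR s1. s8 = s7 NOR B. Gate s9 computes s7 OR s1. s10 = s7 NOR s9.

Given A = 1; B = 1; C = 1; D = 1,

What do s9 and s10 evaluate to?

s1 = A NOR C = 1 NOR 1 = 0
s7 = D NOR s1 = 1 NOR 0 = 0
s9 = s7 OR s1 = 0 OR 0 = 0
s10 = s7 NOR s9 = 0 NOR 0 = 1

s9 = 0  s10 = 1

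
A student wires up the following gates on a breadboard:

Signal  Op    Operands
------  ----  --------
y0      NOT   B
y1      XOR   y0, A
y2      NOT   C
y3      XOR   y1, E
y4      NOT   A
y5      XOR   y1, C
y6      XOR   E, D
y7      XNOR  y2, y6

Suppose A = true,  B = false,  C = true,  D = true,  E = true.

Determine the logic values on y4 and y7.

y2 = NOT C = NOT true = false
y4 = NOT A = NOT true = false
y6 = E XOR D = true XOR true = false
y7 = y2 XNOR y6 = false XNOR false = true

y4 = false; y7 = true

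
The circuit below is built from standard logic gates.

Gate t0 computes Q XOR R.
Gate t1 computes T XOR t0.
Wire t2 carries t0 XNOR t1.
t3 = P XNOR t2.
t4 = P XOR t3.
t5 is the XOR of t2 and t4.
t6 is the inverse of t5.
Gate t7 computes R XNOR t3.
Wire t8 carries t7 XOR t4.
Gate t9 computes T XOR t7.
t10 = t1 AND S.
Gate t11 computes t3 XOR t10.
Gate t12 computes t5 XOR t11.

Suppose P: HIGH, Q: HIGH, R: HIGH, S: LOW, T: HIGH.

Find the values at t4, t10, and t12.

t0 = Q XOR R = HIGH XOR HIGH = LOW
t1 = T XOR t0 = HIGH XOR LOW = HIGH
t2 = t0 XNOR t1 = LOW XNOR HIGH = LOW
t3 = P XNOR t2 = HIGH XNOR LOW = LOW
t4 = P XOR t3 = HIGH XOR LOW = HIGH
t5 = t2 XOR t4 = LOW XOR HIGH = HIGH
t10 = t1 AND S = HIGH AND LOW = LOW
t11 = t3 XOR t10 = LOW XOR LOW = LOW
t12 = t5 XOR t11 = HIGH XOR LOW = HIGH

t4 = HIGH; t10 = LOW; t12 = HIGH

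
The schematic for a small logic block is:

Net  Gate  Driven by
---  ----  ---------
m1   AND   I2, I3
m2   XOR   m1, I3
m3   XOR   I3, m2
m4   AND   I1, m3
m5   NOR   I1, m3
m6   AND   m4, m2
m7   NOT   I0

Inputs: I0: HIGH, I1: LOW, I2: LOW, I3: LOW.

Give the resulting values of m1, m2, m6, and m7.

m1 = I2 AND I3 = LOW AND LOW = LOW
m2 = m1 XOR I3 = LOW XOR LOW = LOW
m3 = I3 XOR m2 = LOW XOR LOW = LOW
m4 = I1 AND m3 = LOW AND LOW = LOW
m6 = m4 AND m2 = LOW AND LOW = LOW
m7 = NOT I0 = NOT HIGH = LOW

m1 = LOW; m2 = LOW; m6 = LOW; m7 = LOW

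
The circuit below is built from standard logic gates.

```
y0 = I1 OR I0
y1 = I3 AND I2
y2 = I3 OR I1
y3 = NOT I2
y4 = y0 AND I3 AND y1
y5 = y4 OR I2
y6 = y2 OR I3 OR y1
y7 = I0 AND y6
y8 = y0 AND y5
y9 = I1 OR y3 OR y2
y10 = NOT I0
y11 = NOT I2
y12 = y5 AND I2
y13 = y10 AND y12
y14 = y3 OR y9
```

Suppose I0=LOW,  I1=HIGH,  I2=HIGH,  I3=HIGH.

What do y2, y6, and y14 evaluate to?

y1 = I3 AND I2 = HIGH AND HIGH = HIGH
y2 = I3 OR I1 = HIGH OR HIGH = HIGH
y3 = NOT I2 = NOT HIGH = LOW
y6 = y2 OR I3 OR y1 = HIGH OR HIGH OR HIGH = HIGH
y9 = I1 OR y3 OR y2 = HIGH OR LOW OR HIGH = HIGH
y14 = y3 OR y9 = LOW OR HIGH = HIGH

y2 = HIGH, y6 = HIGH, y14 = HIGH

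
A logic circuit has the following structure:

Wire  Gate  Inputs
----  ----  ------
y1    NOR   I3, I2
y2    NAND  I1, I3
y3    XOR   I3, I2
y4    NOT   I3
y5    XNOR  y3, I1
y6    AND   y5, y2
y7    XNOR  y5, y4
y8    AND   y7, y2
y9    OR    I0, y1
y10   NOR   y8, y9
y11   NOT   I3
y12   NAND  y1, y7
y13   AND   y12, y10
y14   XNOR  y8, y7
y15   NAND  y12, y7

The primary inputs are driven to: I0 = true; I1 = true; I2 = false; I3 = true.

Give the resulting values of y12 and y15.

y1 = I3 NOR I2 = true NOR false = false
y3 = I3 XOR I2 = true XOR false = true
y4 = NOT I3 = NOT true = false
y5 = y3 XNOR I1 = true XNOR true = true
y7 = y5 XNOR y4 = true XNOR false = false
y12 = y1 NAND y7 = false NAND false = true
y15 = y12 NAND y7 = true NAND false = true

y12 = true, y15 = true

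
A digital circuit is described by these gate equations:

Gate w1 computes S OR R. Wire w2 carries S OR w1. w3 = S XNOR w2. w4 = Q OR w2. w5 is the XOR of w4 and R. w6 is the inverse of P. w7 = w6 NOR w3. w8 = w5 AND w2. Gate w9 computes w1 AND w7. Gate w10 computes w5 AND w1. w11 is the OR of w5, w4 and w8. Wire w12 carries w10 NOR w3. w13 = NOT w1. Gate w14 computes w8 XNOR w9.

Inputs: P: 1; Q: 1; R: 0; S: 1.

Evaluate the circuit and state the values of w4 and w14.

w1 = S OR R = 1 OR 0 = 1
w2 = S OR w1 = 1 OR 1 = 1
w3 = S XNOR w2 = 1 XNOR 1 = 1
w4 = Q OR w2 = 1 OR 1 = 1
w5 = w4 XOR R = 1 XOR 0 = 1
w6 = NOT P = NOT 1 = 0
w7 = w6 NOR w3 = 0 NOR 1 = 0
w8 = w5 AND w2 = 1 AND 1 = 1
w9 = w1 AND w7 = 1 AND 0 = 0
w14 = w8 XNOR w9 = 1 XNOR 0 = 0

w4 = 1, w14 = 0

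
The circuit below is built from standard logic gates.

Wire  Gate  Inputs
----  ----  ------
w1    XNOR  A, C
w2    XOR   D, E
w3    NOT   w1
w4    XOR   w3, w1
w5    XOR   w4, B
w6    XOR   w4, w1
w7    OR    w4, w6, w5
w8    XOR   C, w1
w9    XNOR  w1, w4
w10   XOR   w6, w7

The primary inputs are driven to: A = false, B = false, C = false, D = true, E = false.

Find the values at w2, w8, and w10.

w2 = true, w8 = true, w10 = true

w1 = A XNOR C = false XNOR false = true
w2 = D XOR E = true XOR false = true
w3 = NOT w1 = NOT true = false
w4 = w3 XOR w1 = false XOR true = true
w5 = w4 XOR B = true XOR false = true
w6 = w4 XOR w1 = true XOR true = false
w7 = w4 OR w6 OR w5 = true OR false OR true = true
w8 = C XOR w1 = false XOR true = true
w10 = w6 XOR w7 = false XOR true = true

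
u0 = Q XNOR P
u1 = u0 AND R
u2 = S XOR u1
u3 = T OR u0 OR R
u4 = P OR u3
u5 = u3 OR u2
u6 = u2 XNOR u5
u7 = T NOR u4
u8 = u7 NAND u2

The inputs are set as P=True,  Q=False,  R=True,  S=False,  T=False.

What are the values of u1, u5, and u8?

u0 = Q XNOR P = False XNOR True = False
u1 = u0 AND R = False AND True = False
u2 = S XOR u1 = False XOR False = False
u3 = T OR u0 OR R = False OR False OR True = True
u4 = P OR u3 = True OR True = True
u5 = u3 OR u2 = True OR False = True
u7 = T NOR u4 = False NOR True = False
u8 = u7 NAND u2 = False NAND False = True

u1 = False; u5 = True; u8 = True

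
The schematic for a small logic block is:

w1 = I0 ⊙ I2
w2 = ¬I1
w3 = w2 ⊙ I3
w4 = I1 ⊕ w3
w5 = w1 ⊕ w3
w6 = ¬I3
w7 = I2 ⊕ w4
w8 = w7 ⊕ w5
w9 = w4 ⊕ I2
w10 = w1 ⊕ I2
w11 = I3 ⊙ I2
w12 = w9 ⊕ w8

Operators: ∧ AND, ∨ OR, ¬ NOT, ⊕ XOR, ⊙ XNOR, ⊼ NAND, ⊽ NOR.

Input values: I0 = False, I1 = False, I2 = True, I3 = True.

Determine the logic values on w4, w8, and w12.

w4 = True, w8 = True, w12 = True

w1 = I0 XNOR I2 = False XNOR True = False
w2 = NOT I1 = NOT False = True
w3 = w2 XNOR I3 = True XNOR True = True
w4 = I1 XOR w3 = False XOR True = True
w5 = w1 XOR w3 = False XOR True = True
w7 = I2 XOR w4 = True XOR True = False
w8 = w7 XOR w5 = False XOR True = True
w9 = w4 XOR I2 = True XOR True = False
w12 = w9 XOR w8 = False XOR True = True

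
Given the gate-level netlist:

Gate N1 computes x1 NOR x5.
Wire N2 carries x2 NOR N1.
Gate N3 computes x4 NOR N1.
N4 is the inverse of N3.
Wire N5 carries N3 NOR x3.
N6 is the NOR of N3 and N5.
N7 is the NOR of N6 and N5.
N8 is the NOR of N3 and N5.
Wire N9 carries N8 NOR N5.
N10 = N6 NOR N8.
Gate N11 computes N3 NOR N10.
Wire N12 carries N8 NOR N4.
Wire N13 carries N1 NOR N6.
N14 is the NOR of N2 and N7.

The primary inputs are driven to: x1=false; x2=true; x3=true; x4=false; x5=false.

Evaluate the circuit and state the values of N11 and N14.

N11 = true, N14 = true

N1 = x1 NOR x5 = false NOR false = true
N2 = x2 NOR N1 = true NOR true = false
N3 = x4 NOR N1 = false NOR true = false
N5 = N3 NOR x3 = false NOR true = false
N6 = N3 NOR N5 = false NOR false = true
N7 = N6 NOR N5 = true NOR false = false
N8 = N3 NOR N5 = false NOR false = true
N10 = N6 NOR N8 = true NOR true = false
N11 = N3 NOR N10 = false NOR false = true
N14 = N2 NOR N7 = false NOR false = true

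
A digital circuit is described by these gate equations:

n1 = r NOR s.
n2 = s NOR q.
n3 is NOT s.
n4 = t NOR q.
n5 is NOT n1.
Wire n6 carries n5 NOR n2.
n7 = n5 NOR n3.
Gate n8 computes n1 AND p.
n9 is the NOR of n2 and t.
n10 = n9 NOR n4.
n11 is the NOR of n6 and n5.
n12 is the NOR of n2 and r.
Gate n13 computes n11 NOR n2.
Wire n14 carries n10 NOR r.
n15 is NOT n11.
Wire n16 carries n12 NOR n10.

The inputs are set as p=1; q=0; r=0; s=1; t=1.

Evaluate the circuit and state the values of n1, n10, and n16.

n1 = 0; n10 = 1; n16 = 0

n1 = r NOR s = 0 NOR 1 = 0
n2 = s NOR q = 1 NOR 0 = 0
n4 = t NOR q = 1 NOR 0 = 0
n9 = n2 NOR t = 0 NOR 1 = 0
n10 = n9 NOR n4 = 0 NOR 0 = 1
n12 = n2 NOR r = 0 NOR 0 = 1
n16 = n12 NOR n10 = 1 NOR 1 = 0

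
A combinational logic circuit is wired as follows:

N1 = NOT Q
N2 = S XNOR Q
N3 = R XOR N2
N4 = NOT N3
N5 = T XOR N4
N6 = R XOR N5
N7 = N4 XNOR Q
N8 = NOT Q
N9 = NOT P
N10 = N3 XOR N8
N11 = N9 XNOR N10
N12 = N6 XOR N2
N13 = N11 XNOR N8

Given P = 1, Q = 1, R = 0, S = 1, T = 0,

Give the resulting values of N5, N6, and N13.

N5 = 0; N6 = 0; N13 = 1

N2 = S XNOR Q = 1 XNOR 1 = 1
N3 = R XOR N2 = 0 XOR 1 = 1
N4 = NOT N3 = NOT 1 = 0
N5 = T XOR N4 = 0 XOR 0 = 0
N6 = R XOR N5 = 0 XOR 0 = 0
N8 = NOT Q = NOT 1 = 0
N9 = NOT P = NOT 1 = 0
N10 = N3 XOR N8 = 1 XOR 0 = 1
N11 = N9 XNOR N10 = 0 XNOR 1 = 0
N13 = N11 XNOR N8 = 0 XNOR 0 = 1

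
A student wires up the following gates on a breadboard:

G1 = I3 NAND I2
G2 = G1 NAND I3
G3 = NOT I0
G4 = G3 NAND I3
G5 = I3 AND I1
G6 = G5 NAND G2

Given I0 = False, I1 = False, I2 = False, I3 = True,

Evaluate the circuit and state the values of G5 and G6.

G1 = I3 NAND I2 = True NAND False = True
G2 = G1 NAND I3 = True NAND True = False
G5 = I3 AND I1 = True AND False = False
G6 = G5 NAND G2 = False NAND False = True

G5 = False, G6 = True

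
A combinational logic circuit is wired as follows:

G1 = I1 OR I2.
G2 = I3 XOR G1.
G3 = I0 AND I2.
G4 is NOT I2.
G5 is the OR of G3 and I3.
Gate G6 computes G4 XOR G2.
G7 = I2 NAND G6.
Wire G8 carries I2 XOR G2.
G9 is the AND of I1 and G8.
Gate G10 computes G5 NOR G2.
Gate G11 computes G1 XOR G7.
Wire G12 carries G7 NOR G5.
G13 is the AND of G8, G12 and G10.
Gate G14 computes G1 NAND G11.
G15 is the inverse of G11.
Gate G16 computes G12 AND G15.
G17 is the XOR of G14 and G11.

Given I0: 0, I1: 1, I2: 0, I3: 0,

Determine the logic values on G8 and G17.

G8 = 1  G17 = 1

G1 = I1 OR I2 = 1 OR 0 = 1
G2 = I3 XOR G1 = 0 XOR 1 = 1
G4 = NOT I2 = NOT 0 = 1
G6 = G4 XOR G2 = 1 XOR 1 = 0
G7 = I2 NAND G6 = 0 NAND 0 = 1
G8 = I2 XOR G2 = 0 XOR 1 = 1
G11 = G1 XOR G7 = 1 XOR 1 = 0
G14 = G1 NAND G11 = 1 NAND 0 = 1
G17 = G14 XOR G11 = 1 XOR 0 = 1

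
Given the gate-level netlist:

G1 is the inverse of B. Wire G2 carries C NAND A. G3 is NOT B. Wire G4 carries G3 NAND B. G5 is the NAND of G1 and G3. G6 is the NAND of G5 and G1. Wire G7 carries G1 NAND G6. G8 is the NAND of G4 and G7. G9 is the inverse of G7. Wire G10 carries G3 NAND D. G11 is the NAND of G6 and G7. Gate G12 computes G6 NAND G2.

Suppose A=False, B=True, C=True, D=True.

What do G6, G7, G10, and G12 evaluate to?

G6 = True  G7 = True  G10 = True  G12 = False

G1 = NOT B = NOT True = False
G2 = C NAND A = True NAND False = True
G3 = NOT B = NOT True = False
G5 = G1 NAND G3 = False NAND False = True
G6 = G5 NAND G1 = True NAND False = True
G7 = G1 NAND G6 = False NAND True = True
G10 = G3 NAND D = False NAND True = True
G12 = G6 NAND G2 = True NAND True = False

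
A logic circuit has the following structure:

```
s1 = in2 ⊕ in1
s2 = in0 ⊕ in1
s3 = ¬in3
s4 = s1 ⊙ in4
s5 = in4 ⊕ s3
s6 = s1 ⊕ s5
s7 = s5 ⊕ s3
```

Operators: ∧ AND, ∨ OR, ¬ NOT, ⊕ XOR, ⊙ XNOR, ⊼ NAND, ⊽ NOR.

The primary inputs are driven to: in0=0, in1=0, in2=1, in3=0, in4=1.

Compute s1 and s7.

s1 = in2 XOR in1 = 1 XOR 0 = 1
s3 = NOT in3 = NOT 0 = 1
s5 = in4 XOR s3 = 1 XOR 1 = 0
s7 = s5 XOR s3 = 0 XOR 1 = 1

s1 = 1; s7 = 1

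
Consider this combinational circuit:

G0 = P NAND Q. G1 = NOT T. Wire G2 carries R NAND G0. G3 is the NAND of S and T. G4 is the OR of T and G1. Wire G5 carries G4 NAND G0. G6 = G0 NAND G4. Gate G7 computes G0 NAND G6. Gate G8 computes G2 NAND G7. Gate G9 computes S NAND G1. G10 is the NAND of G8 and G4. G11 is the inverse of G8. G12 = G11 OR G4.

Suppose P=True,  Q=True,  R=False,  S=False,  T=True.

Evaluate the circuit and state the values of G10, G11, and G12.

G0 = P NAND Q = True NAND True = False
G1 = NOT T = NOT True = False
G2 = R NAND G0 = False NAND False = True
G4 = T OR G1 = True OR False = True
G6 = G0 NAND G4 = False NAND True = True
G7 = G0 NAND G6 = False NAND True = True
G8 = G2 NAND G7 = True NAND True = False
G10 = G8 NAND G4 = False NAND True = True
G11 = NOT G8 = NOT False = True
G12 = G11 OR G4 = True OR True = True

G10 = True  G11 = True  G12 = True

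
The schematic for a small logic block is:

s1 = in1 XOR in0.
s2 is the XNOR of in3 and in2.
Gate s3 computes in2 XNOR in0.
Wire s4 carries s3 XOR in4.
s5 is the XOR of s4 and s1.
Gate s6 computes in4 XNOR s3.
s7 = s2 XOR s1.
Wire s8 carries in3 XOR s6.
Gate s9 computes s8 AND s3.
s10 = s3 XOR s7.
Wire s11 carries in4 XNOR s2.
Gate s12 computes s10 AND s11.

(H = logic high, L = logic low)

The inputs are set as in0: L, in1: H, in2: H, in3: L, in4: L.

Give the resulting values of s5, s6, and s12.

s1 = in1 XOR in0 = H XOR L = H
s2 = in3 XNOR in2 = L XNOR H = L
s3 = in2 XNOR in0 = H XNOR L = L
s4 = s3 XOR in4 = L XOR L = L
s5 = s4 XOR s1 = L XOR H = H
s6 = in4 XNOR s3 = L XNOR L = H
s7 = s2 XOR s1 = L XOR H = H
s10 = s3 XOR s7 = L XOR H = H
s11 = in4 XNOR s2 = L XNOR L = H
s12 = s10 AND s11 = H AND H = H

s5 = H  s6 = H  s12 = H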